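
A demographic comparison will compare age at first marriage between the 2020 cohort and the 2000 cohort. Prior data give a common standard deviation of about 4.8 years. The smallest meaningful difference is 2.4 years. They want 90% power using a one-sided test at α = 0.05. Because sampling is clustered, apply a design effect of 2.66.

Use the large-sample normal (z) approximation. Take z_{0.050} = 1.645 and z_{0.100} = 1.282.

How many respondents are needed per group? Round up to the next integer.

n = 183 per group

n = (z_α + z_β)² · (σ₁² + σ₂²) / δ²
  = (1.645 + 1.282)² · (2·4.8² = 46.08) / 2.4²
  = 8.5673 · 46.08 / 5.76
  = 68.54
Design effect: 2.66 × 68.54 = 182.31.
Round up → n = 183 per group.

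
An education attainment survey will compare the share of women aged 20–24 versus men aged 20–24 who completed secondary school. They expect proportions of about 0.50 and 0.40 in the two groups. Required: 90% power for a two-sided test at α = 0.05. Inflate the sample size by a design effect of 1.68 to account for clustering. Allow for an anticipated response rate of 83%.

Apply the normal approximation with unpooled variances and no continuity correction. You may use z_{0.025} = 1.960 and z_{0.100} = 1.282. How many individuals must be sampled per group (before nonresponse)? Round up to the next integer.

n = (z_{α/2} + z_β)² · [p₁(1−p₁) + p₂(1−p₂)] / (p₁ − p₂)²
  = (1.960 + 1.282)² · (0.50·0.50 + 0.40·0.60) / (0.10)²
  = (3.242)² · (0.2500 + 0.2400) / 0.0100
  = 10.5106 · 0.4900 / 0.0100
  = 515.02
Design effect: 1.68 × 515.02 = 865.23.
Adjust for 83% response: 865.23 / 0.83 = 1042.45.
Round up → n = 1043 per group.

n = 1043 per group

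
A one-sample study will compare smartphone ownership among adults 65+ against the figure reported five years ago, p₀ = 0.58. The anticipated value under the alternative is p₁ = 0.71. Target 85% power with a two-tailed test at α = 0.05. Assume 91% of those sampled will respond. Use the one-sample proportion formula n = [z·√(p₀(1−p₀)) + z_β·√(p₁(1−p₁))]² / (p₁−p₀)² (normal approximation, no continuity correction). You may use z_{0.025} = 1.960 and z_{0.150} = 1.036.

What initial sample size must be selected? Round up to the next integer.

n = [z_{α/2}·√(p₀q₀) + z_β·√(p₁q₁)]² / (p₁ − p₀)²
  = [1.960·√(0.58·0.42) + 1.036·√(0.71·0.29)]² / (0.13)²
  = [1.960·0.4936 + 1.036·0.4538]² / 0.0169
  = [1.4375]² / 0.0169
  = 122.27
Adjust for 91% response: 122.27 / 0.91 = 134.36.
Round up → n = 135.

n = 135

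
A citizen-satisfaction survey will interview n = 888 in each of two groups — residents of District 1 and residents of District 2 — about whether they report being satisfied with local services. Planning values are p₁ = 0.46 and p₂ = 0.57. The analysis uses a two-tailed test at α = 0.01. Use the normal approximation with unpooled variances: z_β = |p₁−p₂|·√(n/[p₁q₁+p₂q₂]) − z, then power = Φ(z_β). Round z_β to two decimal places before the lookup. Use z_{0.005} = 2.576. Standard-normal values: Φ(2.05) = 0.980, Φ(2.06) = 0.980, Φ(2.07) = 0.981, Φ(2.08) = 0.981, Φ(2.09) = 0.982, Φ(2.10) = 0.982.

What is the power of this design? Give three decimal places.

z_β = |p₁−p₂|·√(n/[p₁q₁+p₂q₂]) − z_{α/2}
    = 0.11 · √(888/0.4935) − 2.576
    = 0.11 · 42.4192 − 2.576
    = 4.6661 − 2.576 = 2.0901 → 2.09
Power = Φ(2.09) = 0.982.

Power ≈ 0.982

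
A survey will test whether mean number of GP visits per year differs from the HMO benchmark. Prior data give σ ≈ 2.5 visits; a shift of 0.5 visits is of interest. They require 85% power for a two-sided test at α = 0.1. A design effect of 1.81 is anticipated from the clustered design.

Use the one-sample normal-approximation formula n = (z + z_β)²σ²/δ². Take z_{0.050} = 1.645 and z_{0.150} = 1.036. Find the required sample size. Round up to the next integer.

n = 326

n = (z_{α/2} + z_β)² · σ² / δ²
  = (1.645 + 1.036)² · 2.5² / 0.5²
  = 7.1878 · 6.25 / 0.25
  = 179.69
Design effect: 1.81 × 179.69 = 325.25.
Round up → n = 326.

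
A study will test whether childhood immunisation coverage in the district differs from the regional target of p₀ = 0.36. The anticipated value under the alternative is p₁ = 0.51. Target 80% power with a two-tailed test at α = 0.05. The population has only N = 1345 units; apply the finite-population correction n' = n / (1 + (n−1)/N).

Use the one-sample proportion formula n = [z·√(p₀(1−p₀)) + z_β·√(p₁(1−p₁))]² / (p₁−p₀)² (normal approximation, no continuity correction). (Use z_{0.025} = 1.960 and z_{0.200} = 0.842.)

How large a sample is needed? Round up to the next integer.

n = [z_{α/2}·√(p₀q₀) + z_β·√(p₁q₁)]² / (p₁ − p₀)²
  = [1.960·√(0.36·0.64) + 0.842·√(0.51·0.49)]² / (0.15)²
  = [1.960·0.4800 + 0.842·0.4999]² / 0.0225
  = [1.3617]² / 0.0225
  = 82.41
Finite-population correction (N = 1345): 82.41 / (1 + (82.41 − 1)/1345) = 77.71.
Round up → n = 78.

n = 78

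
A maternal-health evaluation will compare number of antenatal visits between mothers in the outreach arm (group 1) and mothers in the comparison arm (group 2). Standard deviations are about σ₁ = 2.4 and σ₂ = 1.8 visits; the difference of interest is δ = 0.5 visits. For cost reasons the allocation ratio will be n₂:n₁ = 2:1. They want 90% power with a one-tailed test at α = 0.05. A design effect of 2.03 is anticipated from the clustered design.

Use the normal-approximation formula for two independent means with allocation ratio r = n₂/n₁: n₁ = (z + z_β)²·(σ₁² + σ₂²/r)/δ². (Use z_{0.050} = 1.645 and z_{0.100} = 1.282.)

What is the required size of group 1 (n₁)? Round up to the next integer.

n₁ = 514

n₁ = (z_α + z_β)² · (σ₁² + σ₂²/r) / δ²
   = (1.645 + 1.282)² · (2.4² + 1.8²/2) / 0.5²
   = 8.5673 · (5.76 + 1.62) / 0.25
   = 8.5673 · 7.38 / 0.25
   = 252.91
Design effect: 2.03 × 252.91 = 513.40.
Round up → n₁ = 514; n₂ = r·n₁ = 2 × 514 = 1028.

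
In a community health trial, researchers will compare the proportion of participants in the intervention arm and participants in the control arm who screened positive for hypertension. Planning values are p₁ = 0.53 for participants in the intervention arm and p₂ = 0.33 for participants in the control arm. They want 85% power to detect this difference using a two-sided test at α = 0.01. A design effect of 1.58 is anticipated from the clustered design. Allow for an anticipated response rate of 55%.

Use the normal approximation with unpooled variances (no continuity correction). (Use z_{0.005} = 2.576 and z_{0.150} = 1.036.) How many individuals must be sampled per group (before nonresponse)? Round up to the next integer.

n = 441 per group

n = (z_{α/2} + z_β)² · [p₁(1−p₁) + p₂(1−p₂)] / (p₁ − p₂)²
  = (2.576 + 1.036)² · (0.53·0.47 + 0.33·0.67) / (0.20)²
  = (3.612)² · (0.2491 + 0.2211) / 0.0400
  = 13.0465 · 0.4702 / 0.0400
  = 153.36
Design effect: 1.58 × 153.36 = 242.31.
Adjust for 55% response: 242.31 / 0.55 = 440.57.
Round up → n = 441 per group.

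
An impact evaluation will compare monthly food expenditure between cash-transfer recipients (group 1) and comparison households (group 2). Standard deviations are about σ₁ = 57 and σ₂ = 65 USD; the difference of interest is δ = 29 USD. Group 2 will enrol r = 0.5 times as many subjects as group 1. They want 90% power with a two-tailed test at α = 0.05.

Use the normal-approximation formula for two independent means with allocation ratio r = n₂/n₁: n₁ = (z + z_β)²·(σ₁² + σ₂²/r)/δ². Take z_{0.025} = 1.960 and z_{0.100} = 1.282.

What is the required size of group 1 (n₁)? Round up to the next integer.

n₁ = 147

n₁ = (z_{α/2} + z_β)² · (σ₁² + σ₂²/r) / δ²
   = (1.960 + 1.282)² · (57² + 65²/0.5) / 29²
   = 10.5106 · (3249 + 8450) / 841
   = 10.5106 · 11699 / 841
   = 146.21
Round up → n₁ = 147; n₂ = r·n₁ = 0.5 × 147 = 74.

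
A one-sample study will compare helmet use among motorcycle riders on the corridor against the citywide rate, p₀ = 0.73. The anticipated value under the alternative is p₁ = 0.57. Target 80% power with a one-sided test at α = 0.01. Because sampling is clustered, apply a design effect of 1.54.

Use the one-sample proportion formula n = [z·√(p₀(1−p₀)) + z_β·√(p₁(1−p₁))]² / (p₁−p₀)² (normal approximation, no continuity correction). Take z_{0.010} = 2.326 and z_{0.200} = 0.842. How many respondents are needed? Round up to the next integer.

n = [z_α·√(p₀q₀) + z_β·√(p₁q₁)]² / (p₁ − p₀)²
  = [2.326·√(0.73·0.27) + 0.842·√(0.57·0.43)]² / (-0.16)²
  = [2.326·0.4440 + 0.842·0.4951]² / 0.0256
  = [1.4495]² / 0.0256
  = 82.07
Design effect: 1.54 × 82.07 = 126.39.
Round up → n = 127.

n = 127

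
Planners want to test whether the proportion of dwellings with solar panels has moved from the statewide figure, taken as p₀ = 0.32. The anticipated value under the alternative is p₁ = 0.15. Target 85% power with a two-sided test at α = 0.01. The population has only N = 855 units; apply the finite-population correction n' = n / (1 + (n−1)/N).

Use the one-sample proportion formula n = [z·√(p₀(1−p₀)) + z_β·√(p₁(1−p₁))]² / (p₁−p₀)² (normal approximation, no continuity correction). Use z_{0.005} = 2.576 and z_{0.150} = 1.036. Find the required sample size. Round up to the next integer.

n = 78

n = [z_{α/2}·√(p₀q₀) + z_β·√(p₁q₁)]² / (p₁ − p₀)²
  = [2.576·√(0.32·0.68) + 1.036·√(0.15·0.85)]² / (-0.17)²
  = [2.576·0.4665 + 1.036·0.3571]² / 0.0289
  = [1.5716]² / 0.0289
  = 85.46
Finite-population correction (N = 855): 85.46 / (1 + (85.46 − 1)/855) = 77.78.
Round up → n = 78.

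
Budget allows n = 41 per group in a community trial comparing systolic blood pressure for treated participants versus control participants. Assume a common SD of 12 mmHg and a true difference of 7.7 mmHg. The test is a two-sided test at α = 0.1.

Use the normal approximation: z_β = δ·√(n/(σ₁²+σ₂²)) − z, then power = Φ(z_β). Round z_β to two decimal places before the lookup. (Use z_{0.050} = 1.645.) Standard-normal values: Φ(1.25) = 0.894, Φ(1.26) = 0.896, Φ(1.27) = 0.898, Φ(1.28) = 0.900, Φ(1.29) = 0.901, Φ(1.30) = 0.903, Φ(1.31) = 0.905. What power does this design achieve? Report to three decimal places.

Power ≈ 0.896

z_β = δ·√(n/(σ₁²+σ₂²)) − z_{α/2}
    = 7.7 · √(41/288) − 1.645
    = 7.7 · 0.37731 − 1.645
    = 2.9053 − 1.645 = 1.2603 → 1.26
Power = Φ(1.26) = 0.896.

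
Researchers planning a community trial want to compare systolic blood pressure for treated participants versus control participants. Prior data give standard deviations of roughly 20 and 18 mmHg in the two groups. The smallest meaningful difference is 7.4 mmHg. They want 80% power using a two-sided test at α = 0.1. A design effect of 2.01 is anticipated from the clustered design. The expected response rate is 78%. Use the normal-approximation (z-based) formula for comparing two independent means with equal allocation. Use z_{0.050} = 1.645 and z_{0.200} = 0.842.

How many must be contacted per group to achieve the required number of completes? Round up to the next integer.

n = (z_{α/2} + z_β)² · (σ₁² + σ₂²) / δ²
  = (1.645 + 0.842)² · (20² + 18² = 724) / 7.4²
  = 6.1852 · 724 / 54.76
  = 81.78
Design effect: 2.01 × 81.78 = 164.37.
Adjust for 78% response: 164.37 / 0.78 = 210.73.
Round up → n = 211 per group.

n = 211 per group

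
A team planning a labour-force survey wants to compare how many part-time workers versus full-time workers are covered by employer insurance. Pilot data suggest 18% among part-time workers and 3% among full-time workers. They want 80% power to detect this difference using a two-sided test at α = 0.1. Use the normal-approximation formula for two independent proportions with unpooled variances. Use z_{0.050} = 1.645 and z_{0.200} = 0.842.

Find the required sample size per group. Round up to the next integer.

n = 49 per group

n = (z_{α/2} + z_β)² · [p₁(1−p₁) + p₂(1−p₂)] / (p₁ − p₂)²
  = (1.645 + 0.842)² · (0.18·0.82 + 0.03·0.97) / (0.15)²
  = (2.487)² · (0.1476 + 0.0291) / 0.0225
  = 6.1852 · 0.1767 / 0.0225
  = 48.57
Round up → n = 49 per group.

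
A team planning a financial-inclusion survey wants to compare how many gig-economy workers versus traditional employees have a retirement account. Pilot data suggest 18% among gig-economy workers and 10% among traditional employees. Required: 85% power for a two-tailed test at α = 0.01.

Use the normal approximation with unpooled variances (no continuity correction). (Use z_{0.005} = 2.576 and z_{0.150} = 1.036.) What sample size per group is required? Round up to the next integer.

n = 485 per group

n = (z_{α/2} + z_β)² · [p₁(1−p₁) + p₂(1−p₂)] / (p₁ − p₂)²
  = (2.576 + 1.036)² · (0.18·0.82 + 0.10·0.90) / (0.08)²
  = (3.612)² · (0.1476 + 0.0900) / 0.0064
  = 13.0465 · 0.2376 / 0.0064
  = 484.35
Round up → n = 485 per group.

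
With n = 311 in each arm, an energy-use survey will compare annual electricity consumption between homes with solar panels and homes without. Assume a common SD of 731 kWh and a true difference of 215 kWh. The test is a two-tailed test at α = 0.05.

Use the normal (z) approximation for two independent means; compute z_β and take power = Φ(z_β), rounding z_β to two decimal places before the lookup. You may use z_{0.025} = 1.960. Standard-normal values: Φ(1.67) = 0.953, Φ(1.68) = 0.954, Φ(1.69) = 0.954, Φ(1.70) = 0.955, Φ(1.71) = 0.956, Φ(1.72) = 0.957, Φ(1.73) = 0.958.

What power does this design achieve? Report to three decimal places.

Power ≈ 0.956

z_β = δ·√(n/(σ₁²+σ₂²)) − z_{α/2}
    = 215 · √(311/1068722) − 1.960
    = 215 · 0.01706 − 1.960
    = 3.6676 − 1.960 = 1.7076 → 1.71
Power = Φ(1.71) = 0.956.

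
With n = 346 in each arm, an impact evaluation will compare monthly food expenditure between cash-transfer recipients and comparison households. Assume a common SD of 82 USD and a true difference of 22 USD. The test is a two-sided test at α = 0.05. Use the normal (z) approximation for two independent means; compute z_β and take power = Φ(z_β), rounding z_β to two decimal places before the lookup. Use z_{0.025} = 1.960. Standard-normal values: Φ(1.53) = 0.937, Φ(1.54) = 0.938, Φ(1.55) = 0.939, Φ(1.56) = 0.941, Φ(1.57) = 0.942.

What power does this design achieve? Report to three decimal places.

Power ≈ 0.942

z_β = δ·√(n/(σ₁²+σ₂²)) − z_{α/2}
    = 22 · √(346/13448) − 1.960
    = 22 · 0.16040 − 1.960
    = 3.5288 − 1.960 = 1.5688 → 1.57
Power = Φ(1.57) = 0.942.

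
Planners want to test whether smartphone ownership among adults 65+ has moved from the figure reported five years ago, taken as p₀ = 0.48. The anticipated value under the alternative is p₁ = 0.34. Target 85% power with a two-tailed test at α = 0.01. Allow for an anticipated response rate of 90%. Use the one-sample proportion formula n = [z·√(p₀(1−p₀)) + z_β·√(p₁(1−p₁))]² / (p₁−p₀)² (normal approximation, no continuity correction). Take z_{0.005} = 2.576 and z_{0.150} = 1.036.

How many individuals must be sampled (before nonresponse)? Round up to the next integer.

n = [z_{α/2}·√(p₀q₀) + z_β·√(p₁q₁)]² / (p₁ − p₀)²
  = [2.576·√(0.48·0.52) + 1.036·√(0.34·0.66)]² / (-0.14)²
  = [2.576·0.4996 + 1.036·0.4737]² / 0.0196
  = [1.7777]² / 0.0196
  = 161.24
Adjust for 90% response: 161.24 / 0.90 = 179.16.
Round up → n = 180.

n = 180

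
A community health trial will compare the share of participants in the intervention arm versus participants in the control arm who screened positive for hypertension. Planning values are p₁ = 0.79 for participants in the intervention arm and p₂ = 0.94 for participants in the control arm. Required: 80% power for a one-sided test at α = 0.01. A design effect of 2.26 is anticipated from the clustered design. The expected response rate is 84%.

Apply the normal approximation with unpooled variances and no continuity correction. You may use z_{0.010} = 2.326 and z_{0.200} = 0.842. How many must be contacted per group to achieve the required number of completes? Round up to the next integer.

n = 267 per group

n = (z_α + z_β)² · [p₁(1−p₁) + p₂(1−p₂)] / (p₁ − p₂)²
  = (2.326 + 0.842)² · (0.79·0.21 + 0.94·0.06) / (-0.15)²
  = (3.168)² · (0.1659 + 0.0564) / 0.0225
  = 10.0362 · 0.2223 / 0.0225
  = 99.16
Design effect: 2.26 × 99.16 = 224.10.
Adjust for 84% response: 224.10 / 0.84 = 266.78.
Round up → n = 267 per group.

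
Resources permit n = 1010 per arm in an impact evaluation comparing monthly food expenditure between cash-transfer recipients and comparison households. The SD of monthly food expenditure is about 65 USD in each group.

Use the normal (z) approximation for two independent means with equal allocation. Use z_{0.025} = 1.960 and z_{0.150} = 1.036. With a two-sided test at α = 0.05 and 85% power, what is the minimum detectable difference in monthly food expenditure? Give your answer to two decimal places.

Minimum detectable difference ≈ 8.67 USD

δ = (z_{α/2} + z_β) · √((σ₁²+σ₂²)/n)
  = (1.960 + 1.036) · √(8450/1010)
  = 2.996 · √8.3663
  = 2.996 · 2.8925
  = 8.6658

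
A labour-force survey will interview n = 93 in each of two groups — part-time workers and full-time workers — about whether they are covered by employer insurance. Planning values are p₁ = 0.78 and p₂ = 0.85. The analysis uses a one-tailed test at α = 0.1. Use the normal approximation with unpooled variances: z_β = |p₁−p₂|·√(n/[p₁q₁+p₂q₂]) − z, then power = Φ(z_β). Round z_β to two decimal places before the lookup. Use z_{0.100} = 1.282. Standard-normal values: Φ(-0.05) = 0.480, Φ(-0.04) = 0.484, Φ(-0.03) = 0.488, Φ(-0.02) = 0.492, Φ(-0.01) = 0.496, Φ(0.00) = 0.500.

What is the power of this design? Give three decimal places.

z_β = |p₁−p₂|·√(n/[p₁q₁+p₂q₂]) − z_α
    = 0.07 · √(93/0.2991) − 1.282
    = 0.07 · 17.6333 − 1.282
    = 1.2343 − 1.282 = -0.0477 → -0.05
Power = Φ(-0.05) = 0.480.

Power ≈ 0.480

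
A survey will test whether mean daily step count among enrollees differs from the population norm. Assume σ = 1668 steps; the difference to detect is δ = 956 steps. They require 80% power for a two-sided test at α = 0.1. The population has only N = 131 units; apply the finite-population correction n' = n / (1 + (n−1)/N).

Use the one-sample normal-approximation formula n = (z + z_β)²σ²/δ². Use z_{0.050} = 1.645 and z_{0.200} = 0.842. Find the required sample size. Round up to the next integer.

n = 17

n = (z_{α/2} + z_β)² · σ² / δ²
  = (1.645 + 0.842)² · 1668² / 956²
  = 6.1852 · 2782224 / 913936
  = 18.83
Finite-population correction (N = 131): 18.83 / (1 + (18.83 − 1)/131) = 16.57.
Round up → n = 17.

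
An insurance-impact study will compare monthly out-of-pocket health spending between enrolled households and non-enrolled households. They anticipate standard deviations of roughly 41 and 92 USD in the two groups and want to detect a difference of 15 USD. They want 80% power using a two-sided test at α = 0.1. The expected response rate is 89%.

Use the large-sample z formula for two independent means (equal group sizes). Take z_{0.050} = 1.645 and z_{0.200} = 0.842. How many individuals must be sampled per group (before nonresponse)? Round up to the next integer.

n = (z_{α/2} + z_β)² · (σ₁² + σ₂²) / δ²
  = (1.645 + 0.842)² · (41² + 92² = 10145) / 15²
  = 6.1852 · 10145 / 225
  = 278.88
Adjust for 89% response: 278.88 / 0.89 = 313.35.
Round up → n = 314 per group.

n = 314 per group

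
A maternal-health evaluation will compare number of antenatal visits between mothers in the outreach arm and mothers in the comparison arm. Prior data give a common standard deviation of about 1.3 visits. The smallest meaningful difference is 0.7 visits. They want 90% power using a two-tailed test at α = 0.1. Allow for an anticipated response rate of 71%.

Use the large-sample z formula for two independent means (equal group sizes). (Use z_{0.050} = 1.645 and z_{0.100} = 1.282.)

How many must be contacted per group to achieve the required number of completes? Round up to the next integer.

n = (z_{α/2} + z_β)² · (σ₁² + σ₂²) / δ²
  = (1.645 + 1.282)² · (2·1.3² = 3.38) / 0.7²
  = 8.5673 · 3.38 / 0.49
  = 59.10
Adjust for 71% response: 59.10 / 0.71 = 83.24.
Round up → n = 84 per group.

n = 84 per group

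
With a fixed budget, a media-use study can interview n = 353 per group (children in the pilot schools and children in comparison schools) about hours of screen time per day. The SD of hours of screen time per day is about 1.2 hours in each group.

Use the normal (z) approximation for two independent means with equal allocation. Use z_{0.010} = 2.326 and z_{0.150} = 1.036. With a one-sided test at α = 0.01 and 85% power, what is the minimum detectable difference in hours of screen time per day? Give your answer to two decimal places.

δ = (z_α + z_β) · √((σ₁²+σ₂²)/n)
  = (2.326 + 1.036) · √(2.88/353)
  = 3.362 · √0.00816
  = 3.362 · 0.0903
  = 0.3037

Minimum detectable difference ≈ 0.30 hours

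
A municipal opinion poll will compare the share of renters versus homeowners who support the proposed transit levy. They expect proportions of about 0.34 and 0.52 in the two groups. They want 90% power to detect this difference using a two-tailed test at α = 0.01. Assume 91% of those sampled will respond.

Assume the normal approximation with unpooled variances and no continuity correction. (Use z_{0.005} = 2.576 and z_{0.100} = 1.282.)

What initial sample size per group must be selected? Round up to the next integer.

n = 240 per group

n = (z_{α/2} + z_β)² · [p₁(1−p₁) + p₂(1−p₂)] / (p₁ − p₂)²
  = (2.576 + 1.282)² · (0.34·0.66 + 0.52·0.48) / (-0.18)²
  = (3.858)² · (0.2244 + 0.2496) / 0.0324
  = 14.8842 · 0.4740 / 0.0324
  = 217.75
Adjust for 91% response: 217.75 / 0.91 = 239.29.
Round up → n = 240 per group.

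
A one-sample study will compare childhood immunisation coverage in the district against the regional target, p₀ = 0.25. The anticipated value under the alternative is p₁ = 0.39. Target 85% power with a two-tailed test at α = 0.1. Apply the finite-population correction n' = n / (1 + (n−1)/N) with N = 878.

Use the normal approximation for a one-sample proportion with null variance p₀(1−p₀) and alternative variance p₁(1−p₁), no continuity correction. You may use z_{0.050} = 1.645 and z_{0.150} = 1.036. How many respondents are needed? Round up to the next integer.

n = 70

n = [z_{α/2}·√(p₀q₀) + z_β·√(p₁q₁)]² / (p₁ − p₀)²
  = [1.645·√(0.25·0.75) + 1.036·√(0.39·0.61)]² / (0.14)²
  = [1.645·0.4330 + 1.036·0.4877]² / 0.0196
  = [1.2176]² / 0.0196
  = 75.64
Finite-population correction (N = 878): 75.64 / (1 + (75.64 − 1)/878) = 69.72.
Round up → n = 70.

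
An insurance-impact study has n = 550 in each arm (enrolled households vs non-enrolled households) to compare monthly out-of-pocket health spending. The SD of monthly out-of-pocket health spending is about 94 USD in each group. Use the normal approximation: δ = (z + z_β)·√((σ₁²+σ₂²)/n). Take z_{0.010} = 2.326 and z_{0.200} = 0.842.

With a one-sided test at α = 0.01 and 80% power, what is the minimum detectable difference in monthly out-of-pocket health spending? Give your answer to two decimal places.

δ = (z_α + z_β) · √((σ₁²+σ₂²)/n)
  = (2.326 + 0.842) · √(17672/550)
  = 3.168 · √32.1309
  = 3.168 · 5.6684
  = 17.9575

Minimum detectable difference ≈ 17.96 USD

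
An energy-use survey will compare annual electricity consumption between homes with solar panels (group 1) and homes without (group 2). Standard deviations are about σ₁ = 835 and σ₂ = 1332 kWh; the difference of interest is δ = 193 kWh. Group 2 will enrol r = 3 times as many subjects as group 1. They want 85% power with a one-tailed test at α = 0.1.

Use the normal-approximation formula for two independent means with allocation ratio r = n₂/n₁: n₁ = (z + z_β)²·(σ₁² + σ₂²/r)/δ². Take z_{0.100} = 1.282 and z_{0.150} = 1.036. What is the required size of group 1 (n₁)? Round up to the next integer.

n₁ = 186

n₁ = (z_α + z_β)² · (σ₁² + σ₂²/r) / δ²
   = (1.282 + 1.036)² · (835² + 1332²/3) / 193²
   = 5.3731 · (697225 + 591408) / 37249
   = 5.3731 · 1288633 / 37249
   = 185.88
Round up → n₁ = 186; n₂ = r·n₁ = 3 × 186 = 558.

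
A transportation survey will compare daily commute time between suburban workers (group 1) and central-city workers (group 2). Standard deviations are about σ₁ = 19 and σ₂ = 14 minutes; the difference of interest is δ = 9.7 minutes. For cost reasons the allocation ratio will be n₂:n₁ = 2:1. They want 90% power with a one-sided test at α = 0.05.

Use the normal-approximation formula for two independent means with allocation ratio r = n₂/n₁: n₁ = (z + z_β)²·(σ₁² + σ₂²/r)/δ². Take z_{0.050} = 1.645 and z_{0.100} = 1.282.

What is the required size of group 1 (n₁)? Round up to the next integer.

n₁ = (z_α + z_β)² · (σ₁² + σ₂²/r) / δ²
   = (1.645 + 1.282)² · (19² + 14²/2) / 9.7²
   = 8.5673 · (361 + 98) / 94.09
   = 8.5673 · 459 / 94.09
   = 41.79
Round up → n₁ = 42; n₂ = r·n₁ = 2 × 42 = 84.

n₁ = 42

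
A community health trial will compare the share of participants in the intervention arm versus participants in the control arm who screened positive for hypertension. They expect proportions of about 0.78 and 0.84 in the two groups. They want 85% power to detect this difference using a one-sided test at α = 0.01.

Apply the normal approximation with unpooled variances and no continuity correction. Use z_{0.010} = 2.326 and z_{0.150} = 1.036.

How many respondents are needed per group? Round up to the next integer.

n = 961 per group

n = (z_α + z_β)² · [p₁(1−p₁) + p₂(1−p₂)] / (p₁ − p₂)²
  = (2.326 + 1.036)² · (0.78·0.22 + 0.84·0.16) / (-0.06)²
  = (3.362)² · (0.1716 + 0.1344) / 0.0036
  = 11.3030 · 0.3060 / 0.0036
  = 960.76
Round up → n = 961 per group.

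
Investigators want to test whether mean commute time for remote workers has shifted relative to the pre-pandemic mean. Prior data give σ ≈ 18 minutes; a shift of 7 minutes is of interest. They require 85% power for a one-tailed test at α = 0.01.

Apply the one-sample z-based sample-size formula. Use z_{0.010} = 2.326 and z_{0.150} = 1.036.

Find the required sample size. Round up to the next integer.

n = 75

n = (z_α + z_β)² · σ² / δ²
  = (2.326 + 1.036)² · 18² / 7²
  = 11.3030 · 324 / 49
  = 74.74
Round up → n = 75.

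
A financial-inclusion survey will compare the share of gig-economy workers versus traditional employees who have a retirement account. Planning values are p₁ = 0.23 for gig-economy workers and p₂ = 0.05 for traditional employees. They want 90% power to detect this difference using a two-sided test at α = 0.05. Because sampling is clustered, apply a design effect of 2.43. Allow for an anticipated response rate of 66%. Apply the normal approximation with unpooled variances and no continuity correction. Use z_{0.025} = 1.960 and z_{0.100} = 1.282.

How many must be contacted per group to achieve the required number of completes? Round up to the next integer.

n = 269 per group

n = (z_{α/2} + z_β)² · [p₁(1−p₁) + p₂(1−p₂)] / (p₁ − p₂)²
  = (1.960 + 1.282)² · (0.23·0.77 + 0.05·0.95) / (0.18)²
  = (3.242)² · (0.1771 + 0.0475) / 0.0324
  = 10.5106 · 0.2246 / 0.0324
  = 72.86
Design effect: 2.43 × 72.86 = 177.05.
Adjust for 66% response: 177.05 / 0.66 = 268.26.
Round up → n = 269 per group.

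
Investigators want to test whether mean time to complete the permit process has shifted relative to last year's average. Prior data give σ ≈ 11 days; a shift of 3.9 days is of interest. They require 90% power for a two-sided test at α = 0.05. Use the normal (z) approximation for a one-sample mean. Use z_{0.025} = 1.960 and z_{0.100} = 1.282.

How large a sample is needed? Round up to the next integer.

n = 84

n = (z_{α/2} + z_β)² · σ² / δ²
  = (1.960 + 1.282)² · 11² / 3.9²
  = 10.5106 · 121 / 15.21
  = 83.61
Round up → n = 84.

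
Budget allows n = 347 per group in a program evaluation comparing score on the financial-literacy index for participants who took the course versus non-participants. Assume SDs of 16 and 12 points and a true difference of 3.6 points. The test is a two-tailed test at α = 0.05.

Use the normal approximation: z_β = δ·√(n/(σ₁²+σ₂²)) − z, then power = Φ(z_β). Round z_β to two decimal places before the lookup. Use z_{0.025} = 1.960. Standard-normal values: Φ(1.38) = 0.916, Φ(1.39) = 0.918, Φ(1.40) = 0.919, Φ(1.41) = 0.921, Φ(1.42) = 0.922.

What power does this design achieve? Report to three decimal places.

z_β = δ·√(n/(σ₁²+σ₂²)) − z_{α/2}
    = 3.6 · √(347/400) − 1.960
    = 3.6 · 0.93140 − 1.960
    = 3.3530 − 1.960 = 1.3930 → 1.39
Power = Φ(1.39) = 0.918.

Power ≈ 0.918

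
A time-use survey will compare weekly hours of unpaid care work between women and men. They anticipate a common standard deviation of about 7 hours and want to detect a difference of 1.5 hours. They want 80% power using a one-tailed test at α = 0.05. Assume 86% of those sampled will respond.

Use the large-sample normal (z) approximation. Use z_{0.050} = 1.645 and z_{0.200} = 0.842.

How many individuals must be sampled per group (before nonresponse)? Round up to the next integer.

n = (z_α + z_β)² · (σ₁² + σ₂²) / δ²
  = (1.645 + 0.842)² · (2·7² = 98) / 1.5²
  = 6.1852 · 98 / 2.25
  = 269.40
Adjust for 86% response: 269.40 / 0.86 = 313.25.
Round up → n = 314 per group.

n = 314 per group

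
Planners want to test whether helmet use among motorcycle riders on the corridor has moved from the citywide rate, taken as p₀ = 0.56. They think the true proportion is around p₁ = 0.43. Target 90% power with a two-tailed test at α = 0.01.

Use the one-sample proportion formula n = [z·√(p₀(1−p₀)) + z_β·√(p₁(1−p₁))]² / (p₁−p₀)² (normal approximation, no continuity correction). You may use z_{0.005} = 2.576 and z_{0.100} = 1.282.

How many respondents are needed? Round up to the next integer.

n = 217

n = [z_{α/2}·√(p₀q₀) + z_β·√(p₁q₁)]² / (p₁ − p₀)²
  = [2.576·√(0.56·0.44) + 1.282·√(0.43·0.57)]² / (-0.13)²
  = [2.576·0.4964 + 1.282·0.4951]² / 0.0169
  = [1.9134]² / 0.0169
  = 216.63
Round up → n = 217.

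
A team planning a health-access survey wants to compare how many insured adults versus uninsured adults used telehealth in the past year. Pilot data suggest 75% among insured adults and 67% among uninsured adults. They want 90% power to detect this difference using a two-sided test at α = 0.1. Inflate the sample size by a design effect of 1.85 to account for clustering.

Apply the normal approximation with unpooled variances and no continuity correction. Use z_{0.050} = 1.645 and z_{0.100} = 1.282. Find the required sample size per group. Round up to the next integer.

n = 1012 per group

n = (z_{α/2} + z_β)² · [p₁(1−p₁) + p₂(1−p₂)] / (p₁ − p₂)²
  = (1.645 + 1.282)² · (0.75·0.25 + 0.67·0.33) / (0.08)²
  = (2.927)² · (0.1875 + 0.2211) / 0.0064
  = 8.5673 · 0.4086 / 0.0064
  = 546.97
Design effect: 1.85 × 546.97 = 1011.90.
Round up → n = 1012 per group.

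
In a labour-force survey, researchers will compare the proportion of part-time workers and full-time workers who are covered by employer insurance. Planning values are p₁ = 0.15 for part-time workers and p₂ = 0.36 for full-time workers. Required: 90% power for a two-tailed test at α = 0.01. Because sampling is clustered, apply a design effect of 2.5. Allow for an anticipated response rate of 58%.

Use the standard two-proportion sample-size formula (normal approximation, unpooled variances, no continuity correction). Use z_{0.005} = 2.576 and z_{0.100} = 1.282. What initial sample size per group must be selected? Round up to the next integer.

n = (z_{α/2} + z_β)² · [p₁(1−p₁) + p₂(1−p₂)] / (p₁ − p₂)²
  = (2.576 + 1.282)² · (0.15·0.85 + 0.36·0.64) / (-0.21)²
  = (3.858)² · (0.1275 + 0.2304) / 0.0441
  = 14.8842 · 0.3579 / 0.0441
  = 120.79
Design effect: 2.5 × 120.79 = 301.99.
Adjust for 58% response: 301.99 / 0.58 = 520.67.
Round up → n = 521 per group.

n = 521 per group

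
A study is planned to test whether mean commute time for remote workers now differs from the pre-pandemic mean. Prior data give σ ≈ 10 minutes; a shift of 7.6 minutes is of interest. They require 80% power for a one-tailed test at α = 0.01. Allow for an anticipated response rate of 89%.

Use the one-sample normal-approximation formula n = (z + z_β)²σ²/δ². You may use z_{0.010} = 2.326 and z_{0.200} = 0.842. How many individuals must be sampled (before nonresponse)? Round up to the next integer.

n = 20

n = (z_α + z_β)² · σ² / δ²
  = (2.326 + 0.842)² · 10² / 7.6²
  = 10.0362 · 100 / 57.76
  = 17.38
Adjust for 89% response: 17.38 / 0.89 = 19.52.
Round up → n = 20.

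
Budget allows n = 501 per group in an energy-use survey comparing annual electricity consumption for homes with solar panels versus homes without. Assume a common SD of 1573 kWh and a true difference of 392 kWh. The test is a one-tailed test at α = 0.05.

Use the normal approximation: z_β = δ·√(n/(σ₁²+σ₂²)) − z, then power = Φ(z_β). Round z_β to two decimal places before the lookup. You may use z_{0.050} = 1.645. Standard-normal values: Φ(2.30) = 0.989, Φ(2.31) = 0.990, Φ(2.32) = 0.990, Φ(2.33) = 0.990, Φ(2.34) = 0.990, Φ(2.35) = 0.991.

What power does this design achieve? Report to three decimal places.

z_β = δ·√(n/(σ₁²+σ₂²)) − z_α
    = 392 · √(501/4948658) − 1.645
    = 392 · 0.01006 − 1.645
    = 3.9442 − 1.645 = 2.2992 → 2.30
Power = Φ(2.30) = 0.989.

Power ≈ 0.989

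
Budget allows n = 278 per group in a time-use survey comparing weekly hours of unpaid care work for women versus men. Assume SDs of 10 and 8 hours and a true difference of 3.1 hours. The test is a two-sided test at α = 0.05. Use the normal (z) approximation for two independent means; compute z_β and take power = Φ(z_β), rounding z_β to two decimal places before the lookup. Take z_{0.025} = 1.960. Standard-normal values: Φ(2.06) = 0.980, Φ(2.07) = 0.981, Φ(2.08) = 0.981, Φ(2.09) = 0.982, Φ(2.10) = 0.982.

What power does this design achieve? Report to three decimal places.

z_β = δ·√(n/(σ₁²+σ₂²)) − z_{α/2}
    = 3.1 · √(278/164) − 1.960
    = 3.1 · 1.30197 − 1.960
    = 4.0361 − 1.960 = 2.0761 → 2.08
Power = Φ(2.08) = 0.981.

Power ≈ 0.981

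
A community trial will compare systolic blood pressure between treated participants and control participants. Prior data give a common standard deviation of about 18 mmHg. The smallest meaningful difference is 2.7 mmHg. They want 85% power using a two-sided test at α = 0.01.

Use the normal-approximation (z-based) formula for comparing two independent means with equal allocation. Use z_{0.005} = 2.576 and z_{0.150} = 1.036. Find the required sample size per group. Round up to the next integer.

n = (z_{α/2} + z_β)² · (σ₁² + σ₂²) / δ²
  = (2.576 + 1.036)² · (2·18² = 648) / 2.7²
  = 13.0465 · 648 / 7.29
  = 1159.69
Round up → n = 1160 per group.

n = 1160 per group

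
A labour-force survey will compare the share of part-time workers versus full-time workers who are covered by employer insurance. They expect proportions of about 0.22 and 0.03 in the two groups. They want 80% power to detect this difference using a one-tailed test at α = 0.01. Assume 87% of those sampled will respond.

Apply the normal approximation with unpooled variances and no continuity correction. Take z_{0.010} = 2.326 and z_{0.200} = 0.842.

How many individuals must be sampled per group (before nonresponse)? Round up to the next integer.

n = (z_α + z_β)² · [p₁(1−p₁) + p₂(1−p₂)] / (p₁ − p₂)²
  = (2.326 + 0.842)² · (0.22·0.78 + 0.03·0.97) / (0.19)²
  = (3.168)² · (0.1716 + 0.0291) / 0.0361
  = 10.0362 · 0.2007 / 0.0361
  = 55.80
Adjust for 87% response: 55.80 / 0.87 = 64.13.
Round up → n = 65 per group.

n = 65 per group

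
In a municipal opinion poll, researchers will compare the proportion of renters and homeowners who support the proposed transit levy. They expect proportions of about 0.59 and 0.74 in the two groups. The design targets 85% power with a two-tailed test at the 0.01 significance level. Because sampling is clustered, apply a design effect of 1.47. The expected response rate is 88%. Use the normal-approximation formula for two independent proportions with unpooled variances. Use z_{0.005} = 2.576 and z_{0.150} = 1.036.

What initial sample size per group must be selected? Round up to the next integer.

n = 421 per group

n = (z_{α/2} + z_β)² · [p₁(1−p₁) + p₂(1−p₂)] / (p₁ − p₂)²
  = (2.576 + 1.036)² · (0.59·0.41 + 0.74·0.26) / (-0.15)²
  = (3.612)² · (0.2419 + 0.1924) / 0.0225
  = 13.0465 · 0.4343 / 0.0225
  = 251.83
Design effect: 1.47 × 251.83 = 370.19.
Adjust for 88% response: 370.19 / 0.88 = 420.67.
Round up → n = 421 per group.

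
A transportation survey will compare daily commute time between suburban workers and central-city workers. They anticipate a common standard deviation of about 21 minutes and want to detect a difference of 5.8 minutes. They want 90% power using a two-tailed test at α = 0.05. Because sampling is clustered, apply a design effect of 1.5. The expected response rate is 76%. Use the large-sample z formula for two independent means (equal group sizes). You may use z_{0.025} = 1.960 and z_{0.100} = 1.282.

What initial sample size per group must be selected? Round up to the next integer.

n = (z_{α/2} + z_β)² · (σ₁² + σ₂²) / δ²
  = (1.960 + 1.282)² · (2·21² = 882) / 5.8²
  = 10.5106 · 882 / 33.64
  = 275.57
Design effect: 1.5 × 275.57 = 413.36.
Adjust for 76% response: 413.36 / 0.76 = 543.90.
Round up → n = 544 per group.

n = 544 per group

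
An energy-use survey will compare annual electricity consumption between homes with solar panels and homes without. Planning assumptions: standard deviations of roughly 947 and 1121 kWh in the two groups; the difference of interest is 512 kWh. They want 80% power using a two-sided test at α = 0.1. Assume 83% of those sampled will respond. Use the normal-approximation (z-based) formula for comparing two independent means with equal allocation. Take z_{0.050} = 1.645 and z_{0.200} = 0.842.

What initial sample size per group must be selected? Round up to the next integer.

n = (z_{α/2} + z_β)² · (σ₁² + σ₂²) / δ²
  = (1.645 + 0.842)² · (947² + 1121² = 2153450) / 512²
  = 6.1852 · 2153450 / 262144
  = 50.81
Adjust for 83% response: 50.81 / 0.83 = 61.22.
Round up → n = 62 per group.

n = 62 per group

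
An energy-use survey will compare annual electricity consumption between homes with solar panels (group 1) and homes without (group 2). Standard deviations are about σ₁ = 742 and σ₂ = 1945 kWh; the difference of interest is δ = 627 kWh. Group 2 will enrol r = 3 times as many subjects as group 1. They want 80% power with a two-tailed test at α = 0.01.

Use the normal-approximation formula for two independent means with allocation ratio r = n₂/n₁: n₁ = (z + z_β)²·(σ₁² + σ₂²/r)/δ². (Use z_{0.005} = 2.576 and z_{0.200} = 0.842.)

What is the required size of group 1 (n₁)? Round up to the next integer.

n₁ = 54

n₁ = (z_{α/2} + z_β)² · (σ₁² + σ₂²/r) / δ²
   = (2.576 + 0.842)² · (742² + 1945²/3) / 627²
   = 11.6827 · (550564 + 1261008.3) / 393129
   = 11.6827 · 1811572.3 / 393129
   = 53.83
Round up → n₁ = 54; n₂ = r·n₁ = 3 × 54 = 162.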